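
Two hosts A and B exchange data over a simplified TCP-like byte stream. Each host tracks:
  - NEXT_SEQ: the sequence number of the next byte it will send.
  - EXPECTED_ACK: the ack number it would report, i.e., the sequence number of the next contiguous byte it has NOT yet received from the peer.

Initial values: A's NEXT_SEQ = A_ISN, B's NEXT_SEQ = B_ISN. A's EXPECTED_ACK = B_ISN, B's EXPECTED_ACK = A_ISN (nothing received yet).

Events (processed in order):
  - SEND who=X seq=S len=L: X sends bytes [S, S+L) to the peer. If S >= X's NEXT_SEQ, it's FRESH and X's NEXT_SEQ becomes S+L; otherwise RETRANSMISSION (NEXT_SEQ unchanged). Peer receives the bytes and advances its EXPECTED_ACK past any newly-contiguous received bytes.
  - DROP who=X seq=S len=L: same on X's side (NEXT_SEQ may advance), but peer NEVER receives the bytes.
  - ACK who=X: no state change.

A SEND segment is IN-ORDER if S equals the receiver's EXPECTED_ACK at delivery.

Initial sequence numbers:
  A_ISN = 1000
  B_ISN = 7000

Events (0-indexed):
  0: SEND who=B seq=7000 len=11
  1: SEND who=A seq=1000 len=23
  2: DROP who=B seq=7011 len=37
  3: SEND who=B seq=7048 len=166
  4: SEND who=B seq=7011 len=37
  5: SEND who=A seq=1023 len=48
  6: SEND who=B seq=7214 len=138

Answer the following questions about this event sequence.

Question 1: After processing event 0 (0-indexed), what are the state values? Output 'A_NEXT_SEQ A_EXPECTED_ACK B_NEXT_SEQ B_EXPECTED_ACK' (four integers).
After event 0: A_seq=1000 A_ack=7011 B_seq=7011 B_ack=1000

1000 7011 7011 1000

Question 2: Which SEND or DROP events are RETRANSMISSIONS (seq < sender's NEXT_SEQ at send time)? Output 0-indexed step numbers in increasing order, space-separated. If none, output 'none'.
Step 0: SEND seq=7000 -> fresh
Step 1: SEND seq=1000 -> fresh
Step 2: DROP seq=7011 -> fresh
Step 3: SEND seq=7048 -> fresh
Step 4: SEND seq=7011 -> retransmit
Step 5: SEND seq=1023 -> fresh
Step 6: SEND seq=7214 -> fresh

Answer: 4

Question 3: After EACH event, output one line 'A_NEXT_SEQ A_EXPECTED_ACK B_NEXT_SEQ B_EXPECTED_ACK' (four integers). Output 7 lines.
1000 7011 7011 1000
1023 7011 7011 1023
1023 7011 7048 1023
1023 7011 7214 1023
1023 7214 7214 1023
1071 7214 7214 1071
1071 7352 7352 1071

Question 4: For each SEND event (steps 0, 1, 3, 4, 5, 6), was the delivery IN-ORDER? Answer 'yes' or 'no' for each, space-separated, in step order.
Step 0: SEND seq=7000 -> in-order
Step 1: SEND seq=1000 -> in-order
Step 3: SEND seq=7048 -> out-of-order
Step 4: SEND seq=7011 -> in-order
Step 5: SEND seq=1023 -> in-order
Step 6: SEND seq=7214 -> in-order

Answer: yes yes no yes yes yes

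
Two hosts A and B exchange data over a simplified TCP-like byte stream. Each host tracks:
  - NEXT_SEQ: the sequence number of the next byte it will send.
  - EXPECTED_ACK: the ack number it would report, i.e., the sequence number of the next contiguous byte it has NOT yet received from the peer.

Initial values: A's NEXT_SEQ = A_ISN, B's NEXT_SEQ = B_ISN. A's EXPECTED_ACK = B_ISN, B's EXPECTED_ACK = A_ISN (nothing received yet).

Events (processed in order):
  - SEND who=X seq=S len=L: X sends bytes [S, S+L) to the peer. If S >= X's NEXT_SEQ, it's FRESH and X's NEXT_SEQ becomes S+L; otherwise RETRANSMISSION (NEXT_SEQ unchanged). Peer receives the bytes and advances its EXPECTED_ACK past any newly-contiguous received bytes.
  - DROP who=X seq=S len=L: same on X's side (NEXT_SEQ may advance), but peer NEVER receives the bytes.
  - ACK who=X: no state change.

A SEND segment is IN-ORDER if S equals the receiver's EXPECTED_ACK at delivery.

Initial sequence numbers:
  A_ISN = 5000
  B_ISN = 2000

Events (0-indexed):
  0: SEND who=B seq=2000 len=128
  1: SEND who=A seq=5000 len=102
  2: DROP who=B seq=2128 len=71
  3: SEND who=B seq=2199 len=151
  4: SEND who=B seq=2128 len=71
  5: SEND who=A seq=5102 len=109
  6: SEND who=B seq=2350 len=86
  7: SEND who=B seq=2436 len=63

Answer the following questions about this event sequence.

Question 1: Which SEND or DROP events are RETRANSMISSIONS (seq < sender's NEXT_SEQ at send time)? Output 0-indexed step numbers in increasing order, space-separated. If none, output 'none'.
Step 0: SEND seq=2000 -> fresh
Step 1: SEND seq=5000 -> fresh
Step 2: DROP seq=2128 -> fresh
Step 3: SEND seq=2199 -> fresh
Step 4: SEND seq=2128 -> retransmit
Step 5: SEND seq=5102 -> fresh
Step 6: SEND seq=2350 -> fresh
Step 7: SEND seq=2436 -> fresh

Answer: 4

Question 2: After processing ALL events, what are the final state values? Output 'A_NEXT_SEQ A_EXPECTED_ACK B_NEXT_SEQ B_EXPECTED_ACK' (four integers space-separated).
After event 0: A_seq=5000 A_ack=2128 B_seq=2128 B_ack=5000
After event 1: A_seq=5102 A_ack=2128 B_seq=2128 B_ack=5102
After event 2: A_seq=5102 A_ack=2128 B_seq=2199 B_ack=5102
After event 3: A_seq=5102 A_ack=2128 B_seq=2350 B_ack=5102
After event 4: A_seq=5102 A_ack=2350 B_seq=2350 B_ack=5102
After event 5: A_seq=5211 A_ack=2350 B_seq=2350 B_ack=5211
After event 6: A_seq=5211 A_ack=2436 B_seq=2436 B_ack=5211
After event 7: A_seq=5211 A_ack=2499 B_seq=2499 B_ack=5211

Answer: 5211 2499 2499 5211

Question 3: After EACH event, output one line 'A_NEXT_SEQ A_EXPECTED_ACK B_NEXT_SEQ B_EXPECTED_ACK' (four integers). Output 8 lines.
5000 2128 2128 5000
5102 2128 2128 5102
5102 2128 2199 5102
5102 2128 2350 5102
5102 2350 2350 5102
5211 2350 2350 5211
5211 2436 2436 5211
5211 2499 2499 5211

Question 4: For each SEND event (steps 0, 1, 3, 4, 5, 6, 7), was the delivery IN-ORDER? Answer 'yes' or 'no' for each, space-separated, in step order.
Step 0: SEND seq=2000 -> in-order
Step 1: SEND seq=5000 -> in-order
Step 3: SEND seq=2199 -> out-of-order
Step 4: SEND seq=2128 -> in-order
Step 5: SEND seq=5102 -> in-order
Step 6: SEND seq=2350 -> in-order
Step 7: SEND seq=2436 -> in-order

Answer: yes yes no yes yes yes yes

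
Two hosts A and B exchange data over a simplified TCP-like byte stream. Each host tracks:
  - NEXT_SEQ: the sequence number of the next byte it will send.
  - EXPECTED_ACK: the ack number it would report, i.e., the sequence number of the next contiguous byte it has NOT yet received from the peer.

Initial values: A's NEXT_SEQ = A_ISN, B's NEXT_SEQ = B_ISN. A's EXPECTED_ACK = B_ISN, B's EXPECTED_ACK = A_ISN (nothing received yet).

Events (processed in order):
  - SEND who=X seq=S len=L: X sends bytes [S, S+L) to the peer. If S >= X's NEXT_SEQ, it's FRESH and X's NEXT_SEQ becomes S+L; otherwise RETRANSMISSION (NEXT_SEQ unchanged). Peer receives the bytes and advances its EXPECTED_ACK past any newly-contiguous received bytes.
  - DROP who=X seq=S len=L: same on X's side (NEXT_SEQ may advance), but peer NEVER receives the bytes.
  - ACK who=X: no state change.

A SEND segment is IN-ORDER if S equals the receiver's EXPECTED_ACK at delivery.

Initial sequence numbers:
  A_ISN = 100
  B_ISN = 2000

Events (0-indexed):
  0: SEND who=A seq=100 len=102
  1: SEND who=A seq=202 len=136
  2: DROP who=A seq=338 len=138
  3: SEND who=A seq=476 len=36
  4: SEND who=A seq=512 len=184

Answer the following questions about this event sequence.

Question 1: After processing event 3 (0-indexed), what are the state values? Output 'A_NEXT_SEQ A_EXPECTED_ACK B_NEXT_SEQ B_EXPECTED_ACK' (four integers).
After event 0: A_seq=202 A_ack=2000 B_seq=2000 B_ack=202
After event 1: A_seq=338 A_ack=2000 B_seq=2000 B_ack=338
After event 2: A_seq=476 A_ack=2000 B_seq=2000 B_ack=338
After event 3: A_seq=512 A_ack=2000 B_seq=2000 B_ack=338

512 2000 2000 338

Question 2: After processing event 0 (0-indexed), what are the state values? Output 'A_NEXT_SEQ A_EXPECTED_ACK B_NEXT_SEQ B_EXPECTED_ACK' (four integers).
After event 0: A_seq=202 A_ack=2000 B_seq=2000 B_ack=202

202 2000 2000 202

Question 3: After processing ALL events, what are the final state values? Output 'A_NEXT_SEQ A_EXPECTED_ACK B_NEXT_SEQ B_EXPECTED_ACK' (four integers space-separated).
Answer: 696 2000 2000 338

Derivation:
After event 0: A_seq=202 A_ack=2000 B_seq=2000 B_ack=202
After event 1: A_seq=338 A_ack=2000 B_seq=2000 B_ack=338
After event 2: A_seq=476 A_ack=2000 B_seq=2000 B_ack=338
After event 3: A_seq=512 A_ack=2000 B_seq=2000 B_ack=338
After event 4: A_seq=696 A_ack=2000 B_seq=2000 B_ack=338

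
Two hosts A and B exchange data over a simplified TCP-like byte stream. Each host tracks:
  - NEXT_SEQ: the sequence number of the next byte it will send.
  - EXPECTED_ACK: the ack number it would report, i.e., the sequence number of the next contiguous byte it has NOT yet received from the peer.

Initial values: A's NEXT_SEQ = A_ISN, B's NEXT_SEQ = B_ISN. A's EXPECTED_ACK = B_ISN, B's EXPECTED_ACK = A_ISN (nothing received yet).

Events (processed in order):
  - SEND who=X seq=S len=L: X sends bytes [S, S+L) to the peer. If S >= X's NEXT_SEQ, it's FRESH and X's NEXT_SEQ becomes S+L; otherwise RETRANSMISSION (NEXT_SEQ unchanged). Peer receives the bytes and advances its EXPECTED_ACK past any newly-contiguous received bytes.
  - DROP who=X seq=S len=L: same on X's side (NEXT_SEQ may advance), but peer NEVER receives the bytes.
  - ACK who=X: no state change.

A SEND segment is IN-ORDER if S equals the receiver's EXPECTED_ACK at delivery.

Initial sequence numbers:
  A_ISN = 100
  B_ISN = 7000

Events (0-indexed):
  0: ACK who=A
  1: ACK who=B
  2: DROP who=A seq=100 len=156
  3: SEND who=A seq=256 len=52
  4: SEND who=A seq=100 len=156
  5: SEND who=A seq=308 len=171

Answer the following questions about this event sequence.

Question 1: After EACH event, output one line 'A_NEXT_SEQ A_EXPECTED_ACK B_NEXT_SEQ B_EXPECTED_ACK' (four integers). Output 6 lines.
100 7000 7000 100
100 7000 7000 100
256 7000 7000 100
308 7000 7000 100
308 7000 7000 308
479 7000 7000 479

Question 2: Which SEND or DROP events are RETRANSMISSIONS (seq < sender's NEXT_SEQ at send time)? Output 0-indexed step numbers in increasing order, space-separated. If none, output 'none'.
Answer: 4

Derivation:
Step 2: DROP seq=100 -> fresh
Step 3: SEND seq=256 -> fresh
Step 4: SEND seq=100 -> retransmit
Step 5: SEND seq=308 -> fresh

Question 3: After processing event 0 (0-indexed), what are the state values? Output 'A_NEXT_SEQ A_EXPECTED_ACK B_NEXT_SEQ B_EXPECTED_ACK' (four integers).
After event 0: A_seq=100 A_ack=7000 B_seq=7000 B_ack=100

100 7000 7000 100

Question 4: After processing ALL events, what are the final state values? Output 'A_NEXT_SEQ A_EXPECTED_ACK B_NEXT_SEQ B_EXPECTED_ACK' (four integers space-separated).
After event 0: A_seq=100 A_ack=7000 B_seq=7000 B_ack=100
After event 1: A_seq=100 A_ack=7000 B_seq=7000 B_ack=100
After event 2: A_seq=256 A_ack=7000 B_seq=7000 B_ack=100
After event 3: A_seq=308 A_ack=7000 B_seq=7000 B_ack=100
After event 4: A_seq=308 A_ack=7000 B_seq=7000 B_ack=308
After event 5: A_seq=479 A_ack=7000 B_seq=7000 B_ack=479

Answer: 479 7000 7000 479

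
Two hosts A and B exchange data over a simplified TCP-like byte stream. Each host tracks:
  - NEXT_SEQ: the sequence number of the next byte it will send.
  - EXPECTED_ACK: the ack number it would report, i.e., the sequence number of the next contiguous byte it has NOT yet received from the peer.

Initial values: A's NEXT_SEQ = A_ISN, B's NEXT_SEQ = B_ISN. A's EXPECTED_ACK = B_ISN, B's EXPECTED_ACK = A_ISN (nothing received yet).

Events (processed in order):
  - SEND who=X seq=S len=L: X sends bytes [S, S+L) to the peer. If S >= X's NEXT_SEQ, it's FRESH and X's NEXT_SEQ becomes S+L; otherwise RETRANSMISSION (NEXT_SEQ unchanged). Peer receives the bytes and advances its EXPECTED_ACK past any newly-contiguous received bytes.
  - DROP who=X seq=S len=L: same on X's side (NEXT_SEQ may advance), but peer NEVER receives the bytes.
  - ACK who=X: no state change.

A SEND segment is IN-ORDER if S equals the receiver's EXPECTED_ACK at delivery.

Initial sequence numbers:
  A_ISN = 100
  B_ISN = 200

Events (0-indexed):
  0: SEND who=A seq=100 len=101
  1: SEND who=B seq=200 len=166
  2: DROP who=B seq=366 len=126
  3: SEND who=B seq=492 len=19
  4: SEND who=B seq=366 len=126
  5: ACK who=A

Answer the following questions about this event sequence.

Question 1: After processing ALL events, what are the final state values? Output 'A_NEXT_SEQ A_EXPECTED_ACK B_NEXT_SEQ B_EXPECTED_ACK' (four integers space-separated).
Answer: 201 511 511 201

Derivation:
After event 0: A_seq=201 A_ack=200 B_seq=200 B_ack=201
After event 1: A_seq=201 A_ack=366 B_seq=366 B_ack=201
After event 2: A_seq=201 A_ack=366 B_seq=492 B_ack=201
After event 3: A_seq=201 A_ack=366 B_seq=511 B_ack=201
After event 4: A_seq=201 A_ack=511 B_seq=511 B_ack=201
After event 5: A_seq=201 A_ack=511 B_seq=511 B_ack=201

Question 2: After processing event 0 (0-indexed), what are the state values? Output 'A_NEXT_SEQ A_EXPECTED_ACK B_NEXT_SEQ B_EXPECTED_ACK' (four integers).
After event 0: A_seq=201 A_ack=200 B_seq=200 B_ack=201

201 200 200 201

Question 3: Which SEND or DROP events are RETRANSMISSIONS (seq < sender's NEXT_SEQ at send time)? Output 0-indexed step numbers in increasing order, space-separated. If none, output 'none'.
Answer: 4

Derivation:
Step 0: SEND seq=100 -> fresh
Step 1: SEND seq=200 -> fresh
Step 2: DROP seq=366 -> fresh
Step 3: SEND seq=492 -> fresh
Step 4: SEND seq=366 -> retransmit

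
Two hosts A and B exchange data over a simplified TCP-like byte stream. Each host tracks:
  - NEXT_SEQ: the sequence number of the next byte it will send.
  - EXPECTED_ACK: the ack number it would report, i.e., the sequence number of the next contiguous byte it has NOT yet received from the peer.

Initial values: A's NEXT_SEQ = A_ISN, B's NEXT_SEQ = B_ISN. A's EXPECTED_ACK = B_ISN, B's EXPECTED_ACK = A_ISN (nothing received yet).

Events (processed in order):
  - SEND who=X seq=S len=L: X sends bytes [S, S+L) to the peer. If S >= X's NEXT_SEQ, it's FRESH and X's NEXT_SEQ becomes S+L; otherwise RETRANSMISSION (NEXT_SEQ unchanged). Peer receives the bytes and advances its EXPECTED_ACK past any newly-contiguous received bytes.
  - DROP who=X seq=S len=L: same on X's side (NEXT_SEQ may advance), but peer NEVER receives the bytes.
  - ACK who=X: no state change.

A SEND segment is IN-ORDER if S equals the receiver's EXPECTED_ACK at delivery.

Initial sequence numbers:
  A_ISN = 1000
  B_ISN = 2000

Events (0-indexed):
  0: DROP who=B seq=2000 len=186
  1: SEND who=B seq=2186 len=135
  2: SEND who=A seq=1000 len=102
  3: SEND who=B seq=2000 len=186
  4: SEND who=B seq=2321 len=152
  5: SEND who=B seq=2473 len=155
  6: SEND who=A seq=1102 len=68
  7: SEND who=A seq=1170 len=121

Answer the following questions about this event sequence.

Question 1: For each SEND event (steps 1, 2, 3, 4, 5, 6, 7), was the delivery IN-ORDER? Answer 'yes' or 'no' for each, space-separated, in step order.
Answer: no yes yes yes yes yes yes

Derivation:
Step 1: SEND seq=2186 -> out-of-order
Step 2: SEND seq=1000 -> in-order
Step 3: SEND seq=2000 -> in-order
Step 4: SEND seq=2321 -> in-order
Step 5: SEND seq=2473 -> in-order
Step 6: SEND seq=1102 -> in-order
Step 7: SEND seq=1170 -> in-order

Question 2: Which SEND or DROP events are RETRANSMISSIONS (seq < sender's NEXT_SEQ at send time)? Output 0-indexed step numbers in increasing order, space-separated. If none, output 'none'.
Step 0: DROP seq=2000 -> fresh
Step 1: SEND seq=2186 -> fresh
Step 2: SEND seq=1000 -> fresh
Step 3: SEND seq=2000 -> retransmit
Step 4: SEND seq=2321 -> fresh
Step 5: SEND seq=2473 -> fresh
Step 6: SEND seq=1102 -> fresh
Step 7: SEND seq=1170 -> fresh

Answer: 3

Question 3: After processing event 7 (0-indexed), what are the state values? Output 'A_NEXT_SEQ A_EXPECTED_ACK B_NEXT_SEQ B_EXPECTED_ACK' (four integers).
After event 0: A_seq=1000 A_ack=2000 B_seq=2186 B_ack=1000
After event 1: A_seq=1000 A_ack=2000 B_seq=2321 B_ack=1000
After event 2: A_seq=1102 A_ack=2000 B_seq=2321 B_ack=1102
After event 3: A_seq=1102 A_ack=2321 B_seq=2321 B_ack=1102
After event 4: A_seq=1102 A_ack=2473 B_seq=2473 B_ack=1102
After event 5: A_seq=1102 A_ack=2628 B_seq=2628 B_ack=1102
After event 6: A_seq=1170 A_ack=2628 B_seq=2628 B_ack=1170
After event 7: A_seq=1291 A_ack=2628 B_seq=2628 B_ack=1291

1291 2628 2628 1291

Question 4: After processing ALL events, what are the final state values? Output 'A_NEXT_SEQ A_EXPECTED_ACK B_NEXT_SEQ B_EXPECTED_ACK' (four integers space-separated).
After event 0: A_seq=1000 A_ack=2000 B_seq=2186 B_ack=1000
After event 1: A_seq=1000 A_ack=2000 B_seq=2321 B_ack=1000
After event 2: A_seq=1102 A_ack=2000 B_seq=2321 B_ack=1102
After event 3: A_seq=1102 A_ack=2321 B_seq=2321 B_ack=1102
After event 4: A_seq=1102 A_ack=2473 B_seq=2473 B_ack=1102
After event 5: A_seq=1102 A_ack=2628 B_seq=2628 B_ack=1102
After event 6: A_seq=1170 A_ack=2628 B_seq=2628 B_ack=1170
After event 7: A_seq=1291 A_ack=2628 B_seq=2628 B_ack=1291

Answer: 1291 2628 2628 1291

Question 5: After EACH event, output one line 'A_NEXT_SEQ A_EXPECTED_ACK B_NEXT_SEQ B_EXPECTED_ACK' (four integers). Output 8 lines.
1000 2000 2186 1000
1000 2000 2321 1000
1102 2000 2321 1102
1102 2321 2321 1102
1102 2473 2473 1102
1102 2628 2628 1102
1170 2628 2628 1170
1291 2628 2628 1291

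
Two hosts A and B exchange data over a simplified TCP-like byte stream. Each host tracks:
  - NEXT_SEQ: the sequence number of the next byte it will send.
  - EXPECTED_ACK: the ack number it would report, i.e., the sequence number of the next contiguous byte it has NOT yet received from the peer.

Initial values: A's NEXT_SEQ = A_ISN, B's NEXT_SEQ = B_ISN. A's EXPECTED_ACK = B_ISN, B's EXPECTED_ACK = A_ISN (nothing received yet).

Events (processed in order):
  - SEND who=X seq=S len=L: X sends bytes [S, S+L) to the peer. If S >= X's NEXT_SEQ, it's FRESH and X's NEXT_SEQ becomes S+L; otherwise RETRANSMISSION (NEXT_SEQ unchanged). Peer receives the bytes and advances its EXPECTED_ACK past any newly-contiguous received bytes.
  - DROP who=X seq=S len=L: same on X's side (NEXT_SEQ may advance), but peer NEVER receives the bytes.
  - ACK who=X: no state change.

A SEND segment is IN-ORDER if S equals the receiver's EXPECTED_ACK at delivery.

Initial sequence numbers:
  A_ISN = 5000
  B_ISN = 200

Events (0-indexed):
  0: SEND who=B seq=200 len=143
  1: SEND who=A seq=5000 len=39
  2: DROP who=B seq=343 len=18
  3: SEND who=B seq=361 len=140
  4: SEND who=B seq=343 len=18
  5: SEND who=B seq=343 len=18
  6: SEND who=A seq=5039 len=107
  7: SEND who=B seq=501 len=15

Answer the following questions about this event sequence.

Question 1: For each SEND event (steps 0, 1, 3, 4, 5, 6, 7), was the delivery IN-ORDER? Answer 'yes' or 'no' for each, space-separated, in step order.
Answer: yes yes no yes no yes yes

Derivation:
Step 0: SEND seq=200 -> in-order
Step 1: SEND seq=5000 -> in-order
Step 3: SEND seq=361 -> out-of-order
Step 4: SEND seq=343 -> in-order
Step 5: SEND seq=343 -> out-of-order
Step 6: SEND seq=5039 -> in-order
Step 7: SEND seq=501 -> in-order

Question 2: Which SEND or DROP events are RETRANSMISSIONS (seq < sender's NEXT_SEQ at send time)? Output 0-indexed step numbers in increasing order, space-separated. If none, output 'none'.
Answer: 4 5

Derivation:
Step 0: SEND seq=200 -> fresh
Step 1: SEND seq=5000 -> fresh
Step 2: DROP seq=343 -> fresh
Step 3: SEND seq=361 -> fresh
Step 4: SEND seq=343 -> retransmit
Step 5: SEND seq=343 -> retransmit
Step 6: SEND seq=5039 -> fresh
Step 7: SEND seq=501 -> fresh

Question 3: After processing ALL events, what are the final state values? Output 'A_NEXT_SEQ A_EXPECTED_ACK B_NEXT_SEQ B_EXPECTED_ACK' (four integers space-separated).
Answer: 5146 516 516 5146

Derivation:
After event 0: A_seq=5000 A_ack=343 B_seq=343 B_ack=5000
After event 1: A_seq=5039 A_ack=343 B_seq=343 B_ack=5039
After event 2: A_seq=5039 A_ack=343 B_seq=361 B_ack=5039
After event 3: A_seq=5039 A_ack=343 B_seq=501 B_ack=5039
After event 4: A_seq=5039 A_ack=501 B_seq=501 B_ack=5039
After event 5: A_seq=5039 A_ack=501 B_seq=501 B_ack=5039
After event 6: A_seq=5146 A_ack=501 B_seq=501 B_ack=5146
After event 7: A_seq=5146 A_ack=516 B_seq=516 B_ack=5146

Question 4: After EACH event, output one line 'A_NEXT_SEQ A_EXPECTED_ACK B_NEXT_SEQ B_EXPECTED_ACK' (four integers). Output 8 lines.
5000 343 343 5000
5039 343 343 5039
5039 343 361 5039
5039 343 501 5039
5039 501 501 5039
5039 501 501 5039
5146 501 501 5146
5146 516 516 5146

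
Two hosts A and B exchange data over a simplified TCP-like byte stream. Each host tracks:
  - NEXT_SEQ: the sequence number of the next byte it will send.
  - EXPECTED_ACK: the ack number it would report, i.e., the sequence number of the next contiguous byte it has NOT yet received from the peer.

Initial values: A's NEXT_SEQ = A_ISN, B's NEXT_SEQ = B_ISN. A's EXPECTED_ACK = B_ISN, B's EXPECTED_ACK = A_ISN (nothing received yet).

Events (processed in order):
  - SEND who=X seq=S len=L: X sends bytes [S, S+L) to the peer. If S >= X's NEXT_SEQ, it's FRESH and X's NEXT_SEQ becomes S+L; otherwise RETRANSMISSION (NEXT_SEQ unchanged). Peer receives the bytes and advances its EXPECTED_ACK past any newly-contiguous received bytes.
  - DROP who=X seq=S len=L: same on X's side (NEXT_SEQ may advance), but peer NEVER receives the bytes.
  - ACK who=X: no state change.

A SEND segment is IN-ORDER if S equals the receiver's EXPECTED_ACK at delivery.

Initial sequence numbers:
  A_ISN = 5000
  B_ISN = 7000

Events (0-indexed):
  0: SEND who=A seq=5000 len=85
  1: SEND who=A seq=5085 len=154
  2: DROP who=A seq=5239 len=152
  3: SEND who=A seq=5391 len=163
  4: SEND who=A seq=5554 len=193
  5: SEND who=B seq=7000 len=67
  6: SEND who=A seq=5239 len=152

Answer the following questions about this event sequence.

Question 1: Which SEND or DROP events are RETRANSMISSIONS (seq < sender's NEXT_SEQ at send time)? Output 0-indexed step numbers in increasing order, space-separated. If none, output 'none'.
Step 0: SEND seq=5000 -> fresh
Step 1: SEND seq=5085 -> fresh
Step 2: DROP seq=5239 -> fresh
Step 3: SEND seq=5391 -> fresh
Step 4: SEND seq=5554 -> fresh
Step 5: SEND seq=7000 -> fresh
Step 6: SEND seq=5239 -> retransmit

Answer: 6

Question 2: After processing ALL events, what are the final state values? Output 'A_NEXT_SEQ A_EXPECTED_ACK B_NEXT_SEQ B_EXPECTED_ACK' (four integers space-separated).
Answer: 5747 7067 7067 5747

Derivation:
After event 0: A_seq=5085 A_ack=7000 B_seq=7000 B_ack=5085
After event 1: A_seq=5239 A_ack=7000 B_seq=7000 B_ack=5239
After event 2: A_seq=5391 A_ack=7000 B_seq=7000 B_ack=5239
After event 3: A_seq=5554 A_ack=7000 B_seq=7000 B_ack=5239
After event 4: A_seq=5747 A_ack=7000 B_seq=7000 B_ack=5239
After event 5: A_seq=5747 A_ack=7067 B_seq=7067 B_ack=5239
After event 6: A_seq=5747 A_ack=7067 B_seq=7067 B_ack=5747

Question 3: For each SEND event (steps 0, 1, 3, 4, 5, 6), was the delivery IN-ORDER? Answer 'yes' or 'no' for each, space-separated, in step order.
Step 0: SEND seq=5000 -> in-order
Step 1: SEND seq=5085 -> in-order
Step 3: SEND seq=5391 -> out-of-order
Step 4: SEND seq=5554 -> out-of-order
Step 5: SEND seq=7000 -> in-order
Step 6: SEND seq=5239 -> in-order

Answer: yes yes no no yes yes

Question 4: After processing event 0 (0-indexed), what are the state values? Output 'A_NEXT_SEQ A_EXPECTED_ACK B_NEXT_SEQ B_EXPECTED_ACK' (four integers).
After event 0: A_seq=5085 A_ack=7000 B_seq=7000 B_ack=5085

5085 7000 7000 5085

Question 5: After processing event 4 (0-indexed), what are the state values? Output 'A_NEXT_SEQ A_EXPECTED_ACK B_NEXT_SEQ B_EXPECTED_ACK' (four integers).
After event 0: A_seq=5085 A_ack=7000 B_seq=7000 B_ack=5085
After event 1: A_seq=5239 A_ack=7000 B_seq=7000 B_ack=5239
After event 2: A_seq=5391 A_ack=7000 B_seq=7000 B_ack=5239
After event 3: A_seq=5554 A_ack=7000 B_seq=7000 B_ack=5239
After event 4: A_seq=5747 A_ack=7000 B_seq=7000 B_ack=5239

5747 7000 7000 5239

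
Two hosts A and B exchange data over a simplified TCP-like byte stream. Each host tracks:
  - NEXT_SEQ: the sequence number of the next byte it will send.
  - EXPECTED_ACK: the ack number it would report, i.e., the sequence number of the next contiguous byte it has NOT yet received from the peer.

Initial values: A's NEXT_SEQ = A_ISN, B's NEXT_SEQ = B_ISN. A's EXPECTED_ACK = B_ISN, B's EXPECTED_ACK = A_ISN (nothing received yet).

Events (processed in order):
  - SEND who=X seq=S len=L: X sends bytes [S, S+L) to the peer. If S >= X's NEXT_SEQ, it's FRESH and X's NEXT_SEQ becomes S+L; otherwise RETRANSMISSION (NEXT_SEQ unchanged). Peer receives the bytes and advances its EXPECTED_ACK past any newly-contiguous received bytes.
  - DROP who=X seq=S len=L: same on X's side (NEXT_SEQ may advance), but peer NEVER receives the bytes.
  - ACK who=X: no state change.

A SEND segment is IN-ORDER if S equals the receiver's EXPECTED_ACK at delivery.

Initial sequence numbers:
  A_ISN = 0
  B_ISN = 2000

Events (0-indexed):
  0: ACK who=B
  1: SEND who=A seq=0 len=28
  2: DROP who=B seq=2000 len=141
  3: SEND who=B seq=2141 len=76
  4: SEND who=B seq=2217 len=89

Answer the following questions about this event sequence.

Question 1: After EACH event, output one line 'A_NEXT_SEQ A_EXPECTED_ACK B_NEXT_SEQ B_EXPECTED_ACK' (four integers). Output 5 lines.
0 2000 2000 0
28 2000 2000 28
28 2000 2141 28
28 2000 2217 28
28 2000 2306 28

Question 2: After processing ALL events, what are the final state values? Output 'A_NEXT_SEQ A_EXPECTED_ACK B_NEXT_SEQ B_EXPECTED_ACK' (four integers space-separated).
After event 0: A_seq=0 A_ack=2000 B_seq=2000 B_ack=0
After event 1: A_seq=28 A_ack=2000 B_seq=2000 B_ack=28
After event 2: A_seq=28 A_ack=2000 B_seq=2141 B_ack=28
After event 3: A_seq=28 A_ack=2000 B_seq=2217 B_ack=28
After event 4: A_seq=28 A_ack=2000 B_seq=2306 B_ack=28

Answer: 28 2000 2306 28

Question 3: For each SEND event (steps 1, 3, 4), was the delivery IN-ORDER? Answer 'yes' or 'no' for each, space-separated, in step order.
Step 1: SEND seq=0 -> in-order
Step 3: SEND seq=2141 -> out-of-order
Step 4: SEND seq=2217 -> out-of-order

Answer: yes no no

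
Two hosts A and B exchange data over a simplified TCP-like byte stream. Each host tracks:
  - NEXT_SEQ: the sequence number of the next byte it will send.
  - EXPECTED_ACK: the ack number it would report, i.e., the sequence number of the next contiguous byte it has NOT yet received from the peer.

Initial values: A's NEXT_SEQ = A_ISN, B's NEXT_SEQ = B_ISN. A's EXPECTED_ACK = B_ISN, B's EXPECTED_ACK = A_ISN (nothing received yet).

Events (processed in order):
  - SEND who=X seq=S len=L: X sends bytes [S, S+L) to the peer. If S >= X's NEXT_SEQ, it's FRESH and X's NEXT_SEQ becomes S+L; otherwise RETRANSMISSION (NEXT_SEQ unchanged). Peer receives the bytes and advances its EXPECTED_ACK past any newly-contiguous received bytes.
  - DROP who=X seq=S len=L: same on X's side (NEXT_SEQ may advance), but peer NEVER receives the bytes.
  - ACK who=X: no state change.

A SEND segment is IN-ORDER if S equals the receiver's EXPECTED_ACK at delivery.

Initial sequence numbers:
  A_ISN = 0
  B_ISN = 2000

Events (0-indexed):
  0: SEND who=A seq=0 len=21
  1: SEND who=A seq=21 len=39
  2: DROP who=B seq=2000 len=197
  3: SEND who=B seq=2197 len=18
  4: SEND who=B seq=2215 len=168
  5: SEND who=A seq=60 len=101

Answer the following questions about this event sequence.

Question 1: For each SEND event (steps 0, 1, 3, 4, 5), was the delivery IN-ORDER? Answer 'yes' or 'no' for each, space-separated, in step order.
Step 0: SEND seq=0 -> in-order
Step 1: SEND seq=21 -> in-order
Step 3: SEND seq=2197 -> out-of-order
Step 4: SEND seq=2215 -> out-of-order
Step 5: SEND seq=60 -> in-order

Answer: yes yes no no yes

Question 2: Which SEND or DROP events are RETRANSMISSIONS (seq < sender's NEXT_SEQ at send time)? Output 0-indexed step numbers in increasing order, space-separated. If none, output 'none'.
Step 0: SEND seq=0 -> fresh
Step 1: SEND seq=21 -> fresh
Step 2: DROP seq=2000 -> fresh
Step 3: SEND seq=2197 -> fresh
Step 4: SEND seq=2215 -> fresh
Step 5: SEND seq=60 -> fresh

Answer: none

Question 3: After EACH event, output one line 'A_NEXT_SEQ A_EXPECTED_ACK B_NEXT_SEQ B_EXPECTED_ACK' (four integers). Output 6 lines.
21 2000 2000 21
60 2000 2000 60
60 2000 2197 60
60 2000 2215 60
60 2000 2383 60
161 2000 2383 161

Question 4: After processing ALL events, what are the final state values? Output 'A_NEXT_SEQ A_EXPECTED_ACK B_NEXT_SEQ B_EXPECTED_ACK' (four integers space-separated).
After event 0: A_seq=21 A_ack=2000 B_seq=2000 B_ack=21
After event 1: A_seq=60 A_ack=2000 B_seq=2000 B_ack=60
After event 2: A_seq=60 A_ack=2000 B_seq=2197 B_ack=60
After event 3: A_seq=60 A_ack=2000 B_seq=2215 B_ack=60
After event 4: A_seq=60 A_ack=2000 B_seq=2383 B_ack=60
After event 5: A_seq=161 A_ack=2000 B_seq=2383 B_ack=161

Answer: 161 2000 2383 161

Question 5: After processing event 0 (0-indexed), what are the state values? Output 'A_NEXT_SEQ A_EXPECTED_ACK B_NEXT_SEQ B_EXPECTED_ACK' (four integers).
After event 0: A_seq=21 A_ack=2000 B_seq=2000 B_ack=21

21 2000 2000 21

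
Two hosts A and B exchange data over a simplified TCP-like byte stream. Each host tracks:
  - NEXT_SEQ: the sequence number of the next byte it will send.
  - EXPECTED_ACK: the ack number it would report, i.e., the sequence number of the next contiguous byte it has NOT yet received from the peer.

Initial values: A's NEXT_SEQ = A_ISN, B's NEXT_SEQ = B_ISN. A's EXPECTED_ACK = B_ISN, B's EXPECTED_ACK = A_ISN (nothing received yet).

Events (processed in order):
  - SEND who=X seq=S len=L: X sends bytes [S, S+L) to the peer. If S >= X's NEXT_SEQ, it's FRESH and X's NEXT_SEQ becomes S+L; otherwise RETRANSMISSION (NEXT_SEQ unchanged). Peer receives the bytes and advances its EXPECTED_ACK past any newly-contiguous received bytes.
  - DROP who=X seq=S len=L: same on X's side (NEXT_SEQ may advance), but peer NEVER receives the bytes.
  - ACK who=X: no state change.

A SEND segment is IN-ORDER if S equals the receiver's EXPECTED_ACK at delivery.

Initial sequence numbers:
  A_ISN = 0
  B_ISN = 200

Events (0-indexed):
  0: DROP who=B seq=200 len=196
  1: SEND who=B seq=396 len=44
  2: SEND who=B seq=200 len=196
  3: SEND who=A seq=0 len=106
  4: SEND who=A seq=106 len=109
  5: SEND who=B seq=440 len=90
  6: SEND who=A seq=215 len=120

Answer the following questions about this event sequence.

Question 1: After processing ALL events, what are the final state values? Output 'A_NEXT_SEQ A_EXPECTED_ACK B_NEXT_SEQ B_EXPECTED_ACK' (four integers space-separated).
Answer: 335 530 530 335

Derivation:
After event 0: A_seq=0 A_ack=200 B_seq=396 B_ack=0
After event 1: A_seq=0 A_ack=200 B_seq=440 B_ack=0
After event 2: A_seq=0 A_ack=440 B_seq=440 B_ack=0
After event 3: A_seq=106 A_ack=440 B_seq=440 B_ack=106
After event 4: A_seq=215 A_ack=440 B_seq=440 B_ack=215
After event 5: A_seq=215 A_ack=530 B_seq=530 B_ack=215
After event 6: A_seq=335 A_ack=530 B_seq=530 B_ack=335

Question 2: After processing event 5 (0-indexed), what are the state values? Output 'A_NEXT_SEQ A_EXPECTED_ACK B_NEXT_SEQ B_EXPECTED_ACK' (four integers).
After event 0: A_seq=0 A_ack=200 B_seq=396 B_ack=0
After event 1: A_seq=0 A_ack=200 B_seq=440 B_ack=0
After event 2: A_seq=0 A_ack=440 B_seq=440 B_ack=0
After event 3: A_seq=106 A_ack=440 B_seq=440 B_ack=106
After event 4: A_seq=215 A_ack=440 B_seq=440 B_ack=215
After event 5: A_seq=215 A_ack=530 B_seq=530 B_ack=215

215 530 530 215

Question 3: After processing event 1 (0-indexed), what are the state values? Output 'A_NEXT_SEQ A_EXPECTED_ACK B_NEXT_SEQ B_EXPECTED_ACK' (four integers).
After event 0: A_seq=0 A_ack=200 B_seq=396 B_ack=0
After event 1: A_seq=0 A_ack=200 B_seq=440 B_ack=0

0 200 440 0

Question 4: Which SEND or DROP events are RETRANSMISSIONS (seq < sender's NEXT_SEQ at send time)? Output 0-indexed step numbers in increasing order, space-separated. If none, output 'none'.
Answer: 2

Derivation:
Step 0: DROP seq=200 -> fresh
Step 1: SEND seq=396 -> fresh
Step 2: SEND seq=200 -> retransmit
Step 3: SEND seq=0 -> fresh
Step 4: SEND seq=106 -> fresh
Step 5: SEND seq=440 -> fresh
Step 6: SEND seq=215 -> fresh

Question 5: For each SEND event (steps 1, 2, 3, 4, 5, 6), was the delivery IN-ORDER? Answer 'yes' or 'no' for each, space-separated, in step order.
Answer: no yes yes yes yes yes

Derivation:
Step 1: SEND seq=396 -> out-of-order
Step 2: SEND seq=200 -> in-order
Step 3: SEND seq=0 -> in-order
Step 4: SEND seq=106 -> in-order
Step 5: SEND seq=440 -> in-order
Step 6: SEND seq=215 -> in-order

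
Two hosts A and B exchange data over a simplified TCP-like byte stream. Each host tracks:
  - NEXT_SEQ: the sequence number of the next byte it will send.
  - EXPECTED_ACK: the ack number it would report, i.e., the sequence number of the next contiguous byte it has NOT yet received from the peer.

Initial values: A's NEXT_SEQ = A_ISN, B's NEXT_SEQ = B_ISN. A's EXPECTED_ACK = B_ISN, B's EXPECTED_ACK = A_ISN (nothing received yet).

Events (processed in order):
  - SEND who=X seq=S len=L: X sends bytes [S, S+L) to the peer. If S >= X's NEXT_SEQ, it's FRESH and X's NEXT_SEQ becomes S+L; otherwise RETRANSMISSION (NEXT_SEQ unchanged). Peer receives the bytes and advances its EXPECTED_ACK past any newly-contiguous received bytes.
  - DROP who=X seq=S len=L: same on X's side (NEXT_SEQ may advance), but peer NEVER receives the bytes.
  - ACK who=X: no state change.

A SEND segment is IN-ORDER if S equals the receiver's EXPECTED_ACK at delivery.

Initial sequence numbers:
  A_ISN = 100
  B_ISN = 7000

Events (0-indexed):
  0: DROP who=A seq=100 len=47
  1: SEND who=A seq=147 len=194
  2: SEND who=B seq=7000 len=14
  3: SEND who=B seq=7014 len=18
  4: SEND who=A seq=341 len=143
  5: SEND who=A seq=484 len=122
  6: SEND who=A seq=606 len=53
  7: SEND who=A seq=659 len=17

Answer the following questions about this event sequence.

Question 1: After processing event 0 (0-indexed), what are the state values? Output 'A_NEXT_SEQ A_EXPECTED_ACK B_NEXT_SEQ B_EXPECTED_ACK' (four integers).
After event 0: A_seq=147 A_ack=7000 B_seq=7000 B_ack=100

147 7000 7000 100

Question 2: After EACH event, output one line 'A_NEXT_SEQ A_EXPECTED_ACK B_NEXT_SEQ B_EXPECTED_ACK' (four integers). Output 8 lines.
147 7000 7000 100
341 7000 7000 100
341 7014 7014 100
341 7032 7032 100
484 7032 7032 100
606 7032 7032 100
659 7032 7032 100
676 7032 7032 100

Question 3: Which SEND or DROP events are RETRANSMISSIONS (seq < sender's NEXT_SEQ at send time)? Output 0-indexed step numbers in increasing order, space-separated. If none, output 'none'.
Step 0: DROP seq=100 -> fresh
Step 1: SEND seq=147 -> fresh
Step 2: SEND seq=7000 -> fresh
Step 3: SEND seq=7014 -> fresh
Step 4: SEND seq=341 -> fresh
Step 5: SEND seq=484 -> fresh
Step 6: SEND seq=606 -> fresh
Step 7: SEND seq=659 -> fresh

Answer: none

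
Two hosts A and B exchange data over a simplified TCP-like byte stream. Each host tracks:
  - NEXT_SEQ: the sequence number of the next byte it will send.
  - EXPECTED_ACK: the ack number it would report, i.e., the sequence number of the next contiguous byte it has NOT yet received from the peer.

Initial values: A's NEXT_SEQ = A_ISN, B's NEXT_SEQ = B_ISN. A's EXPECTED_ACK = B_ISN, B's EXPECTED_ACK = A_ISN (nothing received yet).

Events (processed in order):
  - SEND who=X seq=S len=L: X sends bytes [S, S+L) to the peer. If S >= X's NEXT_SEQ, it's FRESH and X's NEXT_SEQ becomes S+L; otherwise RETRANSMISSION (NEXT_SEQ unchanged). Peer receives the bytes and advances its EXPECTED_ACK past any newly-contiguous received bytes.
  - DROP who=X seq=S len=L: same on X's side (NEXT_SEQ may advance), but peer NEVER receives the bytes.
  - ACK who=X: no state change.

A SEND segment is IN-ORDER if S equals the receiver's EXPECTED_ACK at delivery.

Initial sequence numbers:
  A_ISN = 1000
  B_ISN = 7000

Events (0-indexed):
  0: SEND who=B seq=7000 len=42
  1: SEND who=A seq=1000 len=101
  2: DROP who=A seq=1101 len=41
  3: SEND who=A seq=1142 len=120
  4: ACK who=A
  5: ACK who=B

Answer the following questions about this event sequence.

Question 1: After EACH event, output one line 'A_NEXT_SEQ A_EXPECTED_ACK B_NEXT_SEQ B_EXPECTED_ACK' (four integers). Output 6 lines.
1000 7042 7042 1000
1101 7042 7042 1101
1142 7042 7042 1101
1262 7042 7042 1101
1262 7042 7042 1101
1262 7042 7042 1101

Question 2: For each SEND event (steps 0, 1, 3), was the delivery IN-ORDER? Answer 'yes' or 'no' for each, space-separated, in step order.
Answer: yes yes no

Derivation:
Step 0: SEND seq=7000 -> in-order
Step 1: SEND seq=1000 -> in-order
Step 3: SEND seq=1142 -> out-of-order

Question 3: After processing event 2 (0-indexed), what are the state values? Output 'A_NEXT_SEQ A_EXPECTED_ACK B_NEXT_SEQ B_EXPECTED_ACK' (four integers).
After event 0: A_seq=1000 A_ack=7042 B_seq=7042 B_ack=1000
After event 1: A_seq=1101 A_ack=7042 B_seq=7042 B_ack=1101
After event 2: A_seq=1142 A_ack=7042 B_seq=7042 B_ack=1101

1142 7042 7042 1101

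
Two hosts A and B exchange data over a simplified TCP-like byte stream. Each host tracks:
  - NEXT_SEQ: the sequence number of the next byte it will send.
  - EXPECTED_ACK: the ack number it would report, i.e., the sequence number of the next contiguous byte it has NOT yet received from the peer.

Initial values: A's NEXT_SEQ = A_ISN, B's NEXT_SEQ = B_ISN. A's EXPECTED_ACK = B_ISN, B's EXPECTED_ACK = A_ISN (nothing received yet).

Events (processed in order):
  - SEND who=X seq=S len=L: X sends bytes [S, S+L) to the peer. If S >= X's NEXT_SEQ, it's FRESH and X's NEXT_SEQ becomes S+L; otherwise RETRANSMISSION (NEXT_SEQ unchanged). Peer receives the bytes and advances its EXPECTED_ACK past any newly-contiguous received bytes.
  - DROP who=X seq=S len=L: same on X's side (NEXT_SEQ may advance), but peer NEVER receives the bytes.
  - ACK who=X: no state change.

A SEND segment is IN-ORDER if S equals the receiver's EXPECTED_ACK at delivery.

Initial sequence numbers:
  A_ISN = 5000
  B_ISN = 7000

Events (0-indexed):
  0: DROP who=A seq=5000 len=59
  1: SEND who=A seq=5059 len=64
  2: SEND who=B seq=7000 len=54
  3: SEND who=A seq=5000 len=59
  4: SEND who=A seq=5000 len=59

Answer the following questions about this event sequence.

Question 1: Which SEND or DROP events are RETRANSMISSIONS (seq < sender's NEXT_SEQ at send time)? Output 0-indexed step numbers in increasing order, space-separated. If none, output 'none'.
Step 0: DROP seq=5000 -> fresh
Step 1: SEND seq=5059 -> fresh
Step 2: SEND seq=7000 -> fresh
Step 3: SEND seq=5000 -> retransmit
Step 4: SEND seq=5000 -> retransmit

Answer: 3 4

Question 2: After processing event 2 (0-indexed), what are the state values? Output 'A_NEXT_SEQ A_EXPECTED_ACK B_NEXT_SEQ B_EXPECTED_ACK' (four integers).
After event 0: A_seq=5059 A_ack=7000 B_seq=7000 B_ack=5000
After event 1: A_seq=5123 A_ack=7000 B_seq=7000 B_ack=5000
After event 2: A_seq=5123 A_ack=7054 B_seq=7054 B_ack=5000

5123 7054 7054 5000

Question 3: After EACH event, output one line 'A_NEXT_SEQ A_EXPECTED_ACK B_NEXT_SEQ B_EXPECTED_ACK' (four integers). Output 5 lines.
5059 7000 7000 5000
5123 7000 7000 5000
5123 7054 7054 5000
5123 7054 7054 5123
5123 7054 7054 5123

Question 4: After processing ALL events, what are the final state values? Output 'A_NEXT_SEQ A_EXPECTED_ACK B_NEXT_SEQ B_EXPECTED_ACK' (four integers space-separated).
After event 0: A_seq=5059 A_ack=7000 B_seq=7000 B_ack=5000
After event 1: A_seq=5123 A_ack=7000 B_seq=7000 B_ack=5000
After event 2: A_seq=5123 A_ack=7054 B_seq=7054 B_ack=5000
After event 3: A_seq=5123 A_ack=7054 B_seq=7054 B_ack=5123
After event 4: A_seq=5123 A_ack=7054 B_seq=7054 B_ack=5123

Answer: 5123 7054 7054 5123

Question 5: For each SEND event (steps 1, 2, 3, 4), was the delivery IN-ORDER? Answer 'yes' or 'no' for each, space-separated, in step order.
Step 1: SEND seq=5059 -> out-of-order
Step 2: SEND seq=7000 -> in-order
Step 3: SEND seq=5000 -> in-order
Step 4: SEND seq=5000 -> out-of-order

Answer: no yes yes no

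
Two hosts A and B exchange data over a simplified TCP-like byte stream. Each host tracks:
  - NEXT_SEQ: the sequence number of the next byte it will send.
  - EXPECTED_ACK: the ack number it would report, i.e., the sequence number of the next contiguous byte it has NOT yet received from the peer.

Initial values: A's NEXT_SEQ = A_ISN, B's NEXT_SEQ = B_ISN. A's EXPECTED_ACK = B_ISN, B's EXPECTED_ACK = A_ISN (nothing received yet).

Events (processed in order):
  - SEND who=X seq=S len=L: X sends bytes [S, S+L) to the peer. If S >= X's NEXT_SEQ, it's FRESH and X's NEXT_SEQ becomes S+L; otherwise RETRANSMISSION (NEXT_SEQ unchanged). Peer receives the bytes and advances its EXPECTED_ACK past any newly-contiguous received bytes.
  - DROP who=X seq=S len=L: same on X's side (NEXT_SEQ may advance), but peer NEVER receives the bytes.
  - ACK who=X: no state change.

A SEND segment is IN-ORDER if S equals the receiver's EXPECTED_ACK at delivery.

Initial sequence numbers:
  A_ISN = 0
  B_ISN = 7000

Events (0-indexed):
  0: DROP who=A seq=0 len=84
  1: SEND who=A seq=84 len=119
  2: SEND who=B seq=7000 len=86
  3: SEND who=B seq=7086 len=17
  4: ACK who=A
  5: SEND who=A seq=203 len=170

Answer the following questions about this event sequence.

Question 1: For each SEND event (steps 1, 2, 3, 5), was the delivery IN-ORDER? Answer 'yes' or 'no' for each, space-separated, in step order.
Step 1: SEND seq=84 -> out-of-order
Step 2: SEND seq=7000 -> in-order
Step 3: SEND seq=7086 -> in-order
Step 5: SEND seq=203 -> out-of-order

Answer: no yes yes no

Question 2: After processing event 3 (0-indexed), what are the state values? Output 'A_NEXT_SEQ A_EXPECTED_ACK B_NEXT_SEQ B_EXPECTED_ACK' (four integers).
After event 0: A_seq=84 A_ack=7000 B_seq=7000 B_ack=0
After event 1: A_seq=203 A_ack=7000 B_seq=7000 B_ack=0
After event 2: A_seq=203 A_ack=7086 B_seq=7086 B_ack=0
After event 3: A_seq=203 A_ack=7103 B_seq=7103 B_ack=0

203 7103 7103 0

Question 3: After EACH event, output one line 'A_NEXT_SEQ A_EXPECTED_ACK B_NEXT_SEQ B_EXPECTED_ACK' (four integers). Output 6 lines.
84 7000 7000 0
203 7000 7000 0
203 7086 7086 0
203 7103 7103 0
203 7103 7103 0
373 7103 7103 0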